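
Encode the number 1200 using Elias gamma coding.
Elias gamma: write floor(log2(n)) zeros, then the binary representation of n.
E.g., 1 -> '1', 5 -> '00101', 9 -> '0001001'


num_bits = floor(log2(1200)) + 1 = 11
leading_zeros = num_bits - 1 = 10
binary(1200) = 10010110000

Elias gamma(1200) = '0000000000' + '10010110000' = 000000000010010110000 (21 bits)


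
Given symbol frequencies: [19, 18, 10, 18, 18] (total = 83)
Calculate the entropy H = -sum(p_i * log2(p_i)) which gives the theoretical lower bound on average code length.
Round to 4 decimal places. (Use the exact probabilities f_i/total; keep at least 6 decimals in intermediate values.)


Per-symbol terms -p_i * log2(p_i) with p_i = f_i/83:
  p = 19/83 = 0.228916: log2(p) = -2.127112, -p*log2(p) = 0.486929
  p = 18/83 = 0.216867: log2(p) = -2.205114, -p*log2(p) = 0.478218
  p = 10/83 = 0.120482: log2(p) = -3.053111, -p*log2(p) = 0.367845
  p = 18/83 = 0.216867: log2(p) = -2.205114, -p*log2(p) = 0.478218
  p = 18/83 = 0.216867: log2(p) = -2.205114, -p*log2(p) = 0.478218
H = 0.486929 + 0.478218 + 0.367845 + 0.478218 + 0.478218 = 2.289428

H = 2.2894 bits/symbol


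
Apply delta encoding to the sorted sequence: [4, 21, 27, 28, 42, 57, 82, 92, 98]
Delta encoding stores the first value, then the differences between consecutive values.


First value: 4
Deltas:
  21 - 4 = 17
  27 - 21 = 6
  28 - 27 = 1
  42 - 28 = 14
  57 - 42 = 15
  82 - 57 = 25
  92 - 82 = 10
  98 - 92 = 6


Delta encoded: [4, 17, 6, 1, 14, 15, 25, 10, 6]


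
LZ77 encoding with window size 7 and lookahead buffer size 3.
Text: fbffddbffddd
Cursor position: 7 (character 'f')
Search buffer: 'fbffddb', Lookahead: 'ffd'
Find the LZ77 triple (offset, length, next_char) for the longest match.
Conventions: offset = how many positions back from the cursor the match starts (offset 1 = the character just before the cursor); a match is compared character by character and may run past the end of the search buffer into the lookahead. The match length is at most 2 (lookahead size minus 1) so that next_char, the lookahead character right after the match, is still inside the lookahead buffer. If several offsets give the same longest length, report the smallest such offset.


Try each offset into the search buffer:
  offset=1 (pos 6, char 'b'): match length 0
  offset=2 (pos 5, char 'd'): match length 0
  offset=3 (pos 4, char 'd'): match length 0
  offset=4 (pos 3, char 'f'): match length 1
  offset=5 (pos 2, char 'f'): match length 2
  offset=6 (pos 1, char 'b'): match length 0
  offset=7 (pos 0, char 'f'): match length 1
Longest match has length 2 at offset 5.
next_char = character at position 7 + 2 = 9 -> 'd'

Best match: offset=5, length=2 (matching 'ff' starting at position 2)
LZ77 triple: (5, 2, 'd')


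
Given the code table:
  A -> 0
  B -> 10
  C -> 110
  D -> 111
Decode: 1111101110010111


Decoding:
111 -> D
110 -> C
111 -> D
0 -> A
0 -> A
10 -> B
111 -> D


Result: DCDAABD


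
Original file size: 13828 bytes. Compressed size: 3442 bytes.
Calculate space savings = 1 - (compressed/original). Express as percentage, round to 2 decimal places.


ratio = compressed/original = 3442/13828 = 0.248915
savings = 1 - ratio = 1 - 0.248915 = 0.751085
as a percentage: 0.751085 * 100 = 75.11%

Space savings = 1 - 3442/13828 = 75.11%


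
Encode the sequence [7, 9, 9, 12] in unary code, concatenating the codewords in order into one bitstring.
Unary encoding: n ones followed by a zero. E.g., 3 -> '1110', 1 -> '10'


Encode each number as n ones followed by a terminating 0:
  7 -> 11111110 (8 bits)
  9 -> 1111111110 (10 bits)
  9 -> 1111111110 (10 bits)
  12 -> 1111111111110 (13 bits)
Total length = 8 + 10 + 10 + 13 = 41 bits.

Unary([7, 9, 9, 12]) = 11111110111111111011111111101111111111110 (41 bits)


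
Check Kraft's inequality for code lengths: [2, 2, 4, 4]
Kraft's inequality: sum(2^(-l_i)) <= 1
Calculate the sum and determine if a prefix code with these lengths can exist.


Sum = 2^(-2) + 2^(-2) + 2^(-4) + 2^(-4)
    = 0.25 + 0.25 + 0.0625 + 0.0625
    = 10/16 = 0.625
Since 0.625 <= 1, Kraft's inequality IS satisfied.
A prefix code with these lengths CAN exist.

Kraft sum = 0.625. Satisfied.


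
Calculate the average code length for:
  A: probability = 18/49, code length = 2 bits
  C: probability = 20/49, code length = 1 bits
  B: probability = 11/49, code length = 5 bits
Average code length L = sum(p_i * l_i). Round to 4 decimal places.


Weighted contributions p_i * l_i:
  A: (18/49) * 2 = 36/49
  C: (20/49) * 1 = 20/49
  B: (11/49) * 5 = 55/49
Sum = (36 + 20 + 55)/49 = 111/49

L = 111/49 = 2.2653 bits/symbol


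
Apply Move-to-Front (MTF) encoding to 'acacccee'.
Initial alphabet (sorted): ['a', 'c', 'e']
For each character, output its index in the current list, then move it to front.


MTF encoding:
'a': index 0 in ['a', 'c', 'e'] -> ['a', 'c', 'e']
'c': index 1 in ['a', 'c', 'e'] -> ['c', 'a', 'e']
'a': index 1 in ['c', 'a', 'e'] -> ['a', 'c', 'e']
'c': index 1 in ['a', 'c', 'e'] -> ['c', 'a', 'e']
'c': index 0 in ['c', 'a', 'e'] -> ['c', 'a', 'e']
'c': index 0 in ['c', 'a', 'e'] -> ['c', 'a', 'e']
'e': index 2 in ['c', 'a', 'e'] -> ['e', 'c', 'a']
'e': index 0 in ['e', 'c', 'a'] -> ['e', 'c', 'a']


Output: [0, 1, 1, 1, 0, 0, 2, 0]


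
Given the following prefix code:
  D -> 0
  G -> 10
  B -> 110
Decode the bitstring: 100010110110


Decoding step by step:
Bits 10 -> G
Bits 0 -> D
Bits 0 -> D
Bits 10 -> G
Bits 110 -> B
Bits 110 -> B


Decoded message: GDDGBB


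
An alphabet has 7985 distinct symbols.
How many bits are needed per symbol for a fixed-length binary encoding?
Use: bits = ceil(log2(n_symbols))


log2(7985) = 12.9631
Bracket: 2^12 = 4096 < 7985 <= 2^13 = 8192
So ceil(log2(7985)) = 13

bits = ceil(log2(7985)) = ceil(12.9631) = 13 bits


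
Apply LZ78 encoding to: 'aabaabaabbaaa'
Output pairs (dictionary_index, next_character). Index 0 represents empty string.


LZ78 encoding steps:
Dictionary: {0: ''}
Step 1: w='' (idx 0), next='a' -> output (0, 'a'), add 'a' as idx 1
Step 2: w='a' (idx 1), next='b' -> output (1, 'b'), add 'ab' as idx 2
Step 3: w='a' (idx 1), next='a' -> output (1, 'a'), add 'aa' as idx 3
Step 4: w='' (idx 0), next='b' -> output (0, 'b'), add 'b' as idx 4
Step 5: w='aa' (idx 3), next='b' -> output (3, 'b'), add 'aab' as idx 5
Step 6: w='b' (idx 4), next='a' -> output (4, 'a'), add 'ba' as idx 6
Step 7: w='aa' (idx 3), end of input -> output (3, '')


Encoded: [(0, 'a'), (1, 'b'), (1, 'a'), (0, 'b'), (3, 'b'), (4, 'a'), (3, '')]


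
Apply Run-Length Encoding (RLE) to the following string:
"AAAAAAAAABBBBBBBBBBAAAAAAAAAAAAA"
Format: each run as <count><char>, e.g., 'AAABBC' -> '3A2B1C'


Scanning runs left to right:
  i=0: run of 'A' x 9 -> '9A'
  i=9: run of 'B' x 10 -> '10B'
  i=19: run of 'A' x 13 -> '13A'

RLE = 9A10B13A


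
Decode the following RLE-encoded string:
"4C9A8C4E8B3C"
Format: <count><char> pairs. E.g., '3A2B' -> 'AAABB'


Expanding each <count><char> pair:
  4C -> 'CCCC'
  9A -> 'AAAAAAAAA'
  8C -> 'CCCCCCCC'
  4E -> 'EEEE'
  8B -> 'BBBBBBBB'
  3C -> 'CCC'

Decoded = CCCCAAAAAAAAACCCCCCCCEEEEBBBBBBBBCCC


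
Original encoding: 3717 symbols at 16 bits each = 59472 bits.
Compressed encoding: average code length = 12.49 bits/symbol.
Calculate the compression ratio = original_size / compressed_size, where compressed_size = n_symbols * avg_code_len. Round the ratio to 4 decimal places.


original_size = n_symbols * orig_bits = 3717 * 16 = 59472 bits
compressed_size = n_symbols * avg_code_len = 3717 * 12.49 = 46425.33 bits
ratio = original_size / compressed_size = 59472 / 46425.33 = 1.281

Compression ratio = 1.281


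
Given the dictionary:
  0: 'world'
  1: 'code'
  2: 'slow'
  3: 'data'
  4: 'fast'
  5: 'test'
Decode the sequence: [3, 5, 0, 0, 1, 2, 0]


Look up each index in the dictionary:
  3 -> 'data'
  5 -> 'test'
  0 -> 'world'
  0 -> 'world'
  1 -> 'code'
  2 -> 'slow'
  0 -> 'world'

Decoded: "data test world world code slow world"


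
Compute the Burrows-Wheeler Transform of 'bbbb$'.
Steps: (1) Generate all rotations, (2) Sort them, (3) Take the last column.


Rotations (sorted):
  0: $bbbb -> last char: b
  1: b$bbb -> last char: b
  2: bb$bb -> last char: b
  3: bbb$b -> last char: b
  4: bbbb$ -> last char: $


BWT = bbbb$


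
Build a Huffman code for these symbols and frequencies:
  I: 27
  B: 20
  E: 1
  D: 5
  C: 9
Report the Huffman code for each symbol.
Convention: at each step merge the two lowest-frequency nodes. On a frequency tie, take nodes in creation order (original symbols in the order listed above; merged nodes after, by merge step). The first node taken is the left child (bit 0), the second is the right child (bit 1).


Huffman tree construction:
Step 1: Merge E(1) + D(5) = 6
Step 2: Merge (E+D)(6) + C(9) = 15
Step 3: Merge ((E+D)+C)(15) + B(20) = 35
Step 4: Merge I(27) + (((E+D)+C)+B)(35) = 62
Read each symbol's code off the tree from the root (left child = 0, right child = 1).

Codes:
  I: 0 (length 1)
  B: 11 (length 2)
  E: 1000 (length 4)
  D: 1001 (length 4)
  C: 101 (length 3)
Average code length: 118/62 = 1.9032 bits/symbol


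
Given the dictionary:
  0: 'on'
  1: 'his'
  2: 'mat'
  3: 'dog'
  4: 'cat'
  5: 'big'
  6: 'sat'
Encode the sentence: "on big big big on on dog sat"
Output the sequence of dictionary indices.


Look up each word in the dictionary:
  'on' -> 0
  'big' -> 5
  'big' -> 5
  'big' -> 5
  'on' -> 0
  'on' -> 0
  'dog' -> 3
  'sat' -> 6

Encoded: [0, 5, 5, 5, 0, 0, 3, 6]


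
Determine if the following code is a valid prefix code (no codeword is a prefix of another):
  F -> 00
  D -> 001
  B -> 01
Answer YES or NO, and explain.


Checking each pair (does one codeword prefix another?):
  F='00' vs D='001': prefix -- VIOLATION

NO -- this is NOT a valid prefix code. F (00) is a prefix of D (001).


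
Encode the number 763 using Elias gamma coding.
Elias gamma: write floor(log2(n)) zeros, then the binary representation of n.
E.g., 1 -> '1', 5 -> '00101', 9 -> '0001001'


num_bits = floor(log2(763)) + 1 = 10
leading_zeros = num_bits - 1 = 9
binary(763) = 1011111011

Elias gamma(763) = '000000000' + '1011111011' = 0000000001011111011 (19 bits)


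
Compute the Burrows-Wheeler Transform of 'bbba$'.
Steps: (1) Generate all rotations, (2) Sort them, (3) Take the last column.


Rotations (sorted):
  0: $bbba -> last char: a
  1: a$bbb -> last char: b
  2: ba$bb -> last char: b
  3: bba$b -> last char: b
  4: bbba$ -> last char: $


BWT = abbb$


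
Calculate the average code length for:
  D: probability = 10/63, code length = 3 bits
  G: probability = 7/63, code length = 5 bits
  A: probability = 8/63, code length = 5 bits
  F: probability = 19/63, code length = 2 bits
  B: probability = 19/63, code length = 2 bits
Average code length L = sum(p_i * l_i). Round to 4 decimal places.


Weighted contributions p_i * l_i:
  D: (10/63) * 3 = 30/63
  G: (7/63) * 5 = 35/63
  A: (8/63) * 5 = 40/63
  F: (19/63) * 2 = 38/63
  B: (19/63) * 2 = 38/63
Sum = (30 + 35 + 40 + 38 + 38)/63 = 181/63

L = 181/63 = 2.8730 bits/symbol


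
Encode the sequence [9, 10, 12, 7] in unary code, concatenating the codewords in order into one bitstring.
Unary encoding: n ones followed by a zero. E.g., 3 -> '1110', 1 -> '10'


Encode each number as n ones followed by a terminating 0:
  9 -> 1111111110 (10 bits)
  10 -> 11111111110 (11 bits)
  12 -> 1111111111110 (13 bits)
  7 -> 11111110 (8 bits)
Total length = 10 + 11 + 13 + 8 = 42 bits.

Unary([9, 10, 12, 7]) = 111111111011111111110111111111111011111110 (42 bits)


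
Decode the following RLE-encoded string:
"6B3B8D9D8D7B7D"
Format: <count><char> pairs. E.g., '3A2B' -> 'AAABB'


Expanding each <count><char> pair:
  6B -> 'BBBBBB'
  3B -> 'BBB'
  8D -> 'DDDDDDDD'
  9D -> 'DDDDDDDDD'
  8D -> 'DDDDDDDD'
  7B -> 'BBBBBBB'
  7D -> 'DDDDDDD'

Decoded = BBBBBBBBBDDDDDDDDDDDDDDDDDDDDDDDDDBBBBBBBDDDDDDD


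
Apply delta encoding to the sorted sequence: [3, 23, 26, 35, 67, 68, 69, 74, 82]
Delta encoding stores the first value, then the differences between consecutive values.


First value: 3
Deltas:
  23 - 3 = 20
  26 - 23 = 3
  35 - 26 = 9
  67 - 35 = 32
  68 - 67 = 1
  69 - 68 = 1
  74 - 69 = 5
  82 - 74 = 8


Delta encoded: [3, 20, 3, 9, 32, 1, 1, 5, 8]


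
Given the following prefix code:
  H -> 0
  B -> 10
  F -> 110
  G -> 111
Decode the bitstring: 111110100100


Decoding step by step:
Bits 111 -> G
Bits 110 -> F
Bits 10 -> B
Bits 0 -> H
Bits 10 -> B
Bits 0 -> H


Decoded message: GFBHBH


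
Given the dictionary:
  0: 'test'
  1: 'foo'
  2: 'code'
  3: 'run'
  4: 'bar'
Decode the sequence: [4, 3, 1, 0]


Look up each index in the dictionary:
  4 -> 'bar'
  3 -> 'run'
  1 -> 'foo'
  0 -> 'test'

Decoded: "bar run foo test"


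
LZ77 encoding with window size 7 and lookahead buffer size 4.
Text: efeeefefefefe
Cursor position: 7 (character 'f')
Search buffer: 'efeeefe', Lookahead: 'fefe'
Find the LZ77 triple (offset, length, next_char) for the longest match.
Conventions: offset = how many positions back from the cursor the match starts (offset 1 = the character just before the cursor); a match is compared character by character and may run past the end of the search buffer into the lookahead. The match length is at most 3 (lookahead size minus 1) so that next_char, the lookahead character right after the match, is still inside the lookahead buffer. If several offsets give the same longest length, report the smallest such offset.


Try each offset into the search buffer:
  offset=1 (pos 6, char 'e'): match length 0
  offset=2 (pos 5, char 'f'): match length 3
  offset=3 (pos 4, char 'e'): match length 0
  offset=4 (pos 3, char 'e'): match length 0
  offset=5 (pos 2, char 'e'): match length 0
  offset=6 (pos 1, char 'f'): match length 2
  offset=7 (pos 0, char 'e'): match length 0
Longest match has length 3 at offset 2.
next_char = character at position 7 + 3 = 10 -> 'e'

Best match: offset=2, length=3 (matching 'fef' starting at position 5)
LZ77 triple: (2, 3, 'e')


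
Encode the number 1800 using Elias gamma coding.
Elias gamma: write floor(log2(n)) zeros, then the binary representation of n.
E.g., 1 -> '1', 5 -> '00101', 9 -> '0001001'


num_bits = floor(log2(1800)) + 1 = 11
leading_zeros = num_bits - 1 = 10
binary(1800) = 11100001000

Elias gamma(1800) = '0000000000' + '11100001000' = 000000000011100001000 (21 bits)


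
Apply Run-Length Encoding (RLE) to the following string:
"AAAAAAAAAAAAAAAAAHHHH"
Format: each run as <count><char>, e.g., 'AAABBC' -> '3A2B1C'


Scanning runs left to right:
  i=0: run of 'A' x 17 -> '17A'
  i=17: run of 'H' x 4 -> '4H'

RLE = 17A4H


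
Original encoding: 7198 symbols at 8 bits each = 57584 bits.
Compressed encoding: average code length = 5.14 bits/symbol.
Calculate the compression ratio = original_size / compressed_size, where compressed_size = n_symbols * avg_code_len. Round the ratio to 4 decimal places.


original_size = n_symbols * orig_bits = 7198 * 8 = 57584 bits
compressed_size = n_symbols * avg_code_len = 7198 * 5.14 = 36997.72 bits
ratio = original_size / compressed_size = 57584 / 36997.72 = 1.5564

Compression ratio = 1.5564


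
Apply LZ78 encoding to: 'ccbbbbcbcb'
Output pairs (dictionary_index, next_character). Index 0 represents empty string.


LZ78 encoding steps:
Dictionary: {0: ''}
Step 1: w='' (idx 0), next='c' -> output (0, 'c'), add 'c' as idx 1
Step 2: w='c' (idx 1), next='b' -> output (1, 'b'), add 'cb' as idx 2
Step 3: w='' (idx 0), next='b' -> output (0, 'b'), add 'b' as idx 3
Step 4: w='b' (idx 3), next='b' -> output (3, 'b'), add 'bb' as idx 4
Step 5: w='cb' (idx 2), next='c' -> output (2, 'c'), add 'cbc' as idx 5
Step 6: w='b' (idx 3), end of input -> output (3, '')


Encoded: [(0, 'c'), (1, 'b'), (0, 'b'), (3, 'b'), (2, 'c'), (3, '')]


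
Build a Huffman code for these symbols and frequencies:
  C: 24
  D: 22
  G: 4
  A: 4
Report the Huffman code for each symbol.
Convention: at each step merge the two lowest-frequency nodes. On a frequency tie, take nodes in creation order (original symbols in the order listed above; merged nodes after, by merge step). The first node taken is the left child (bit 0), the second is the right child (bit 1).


Huffman tree construction:
Step 1: Merge G(4) + A(4) = 8
Step 2: Merge (G+A)(8) + D(22) = 30
Step 3: Merge C(24) + ((G+A)+D)(30) = 54
Read each symbol's code off the tree from the root (left child = 0, right child = 1).

Codes:
  C: 0 (length 1)
  D: 11 (length 2)
  G: 100 (length 3)
  A: 101 (length 3)
Average code length: 92/54 = 1.7037 bits/symbol


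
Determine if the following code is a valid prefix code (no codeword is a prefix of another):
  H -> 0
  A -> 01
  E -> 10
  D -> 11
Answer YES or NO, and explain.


Checking each pair (does one codeword prefix another?):
  H='0' vs A='01': prefix -- VIOLATION

NO -- this is NOT a valid prefix code. H (0) is a prefix of A (01).


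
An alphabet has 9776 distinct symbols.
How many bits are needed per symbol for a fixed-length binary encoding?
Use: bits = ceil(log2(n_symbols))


log2(9776) = 13.255
Bracket: 2^13 = 8192 < 9776 <= 2^14 = 16384
So ceil(log2(9776)) = 14

bits = ceil(log2(9776)) = ceil(13.255) = 14 bits


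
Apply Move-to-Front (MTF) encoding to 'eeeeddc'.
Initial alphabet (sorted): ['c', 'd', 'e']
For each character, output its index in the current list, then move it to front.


MTF encoding:
'e': index 2 in ['c', 'd', 'e'] -> ['e', 'c', 'd']
'e': index 0 in ['e', 'c', 'd'] -> ['e', 'c', 'd']
'e': index 0 in ['e', 'c', 'd'] -> ['e', 'c', 'd']
'e': index 0 in ['e', 'c', 'd'] -> ['e', 'c', 'd']
'd': index 2 in ['e', 'c', 'd'] -> ['d', 'e', 'c']
'd': index 0 in ['d', 'e', 'c'] -> ['d', 'e', 'c']
'c': index 2 in ['d', 'e', 'c'] -> ['c', 'd', 'e']


Output: [2, 0, 0, 0, 2, 0, 2]


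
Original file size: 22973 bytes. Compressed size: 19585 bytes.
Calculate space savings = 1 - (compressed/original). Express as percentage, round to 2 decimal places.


ratio = compressed/original = 19585/22973 = 0.852523
savings = 1 - ratio = 1 - 0.852523 = 0.147477
as a percentage: 0.147477 * 100 = 14.75%

Space savings = 1 - 19585/22973 = 14.75%


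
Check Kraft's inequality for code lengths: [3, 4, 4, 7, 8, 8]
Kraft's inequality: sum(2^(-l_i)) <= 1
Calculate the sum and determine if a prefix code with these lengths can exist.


Sum = 2^(-3) + 2^(-4) + 2^(-4) + 2^(-7) + 2^(-8) + 2^(-8)
    = 0.125 + 0.0625 + 0.0625 + 0.0078125 + 0.00390625 + 0.00390625
    = 68/256 = 0.265625
Since 0.265625 <= 1, Kraft's inequality IS satisfied.
A prefix code with these lengths CAN exist.

Kraft sum = 0.265625. Satisfied.


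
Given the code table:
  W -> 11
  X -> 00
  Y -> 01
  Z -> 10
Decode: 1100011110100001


Decoding:
11 -> W
00 -> X
01 -> Y
11 -> W
10 -> Z
10 -> Z
00 -> X
01 -> Y


Result: WXYWZZXY


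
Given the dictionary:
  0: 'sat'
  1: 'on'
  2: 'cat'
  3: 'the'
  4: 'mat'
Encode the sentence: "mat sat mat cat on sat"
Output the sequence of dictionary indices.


Look up each word in the dictionary:
  'mat' -> 4
  'sat' -> 0
  'mat' -> 4
  'cat' -> 2
  'on' -> 1
  'sat' -> 0

Encoded: [4, 0, 4, 2, 1, 0]


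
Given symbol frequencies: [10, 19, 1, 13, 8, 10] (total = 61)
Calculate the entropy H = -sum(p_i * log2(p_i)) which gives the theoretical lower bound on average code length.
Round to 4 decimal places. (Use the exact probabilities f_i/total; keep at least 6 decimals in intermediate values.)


Per-symbol terms -p_i * log2(p_i) with p_i = f_i/61:
  p = 10/61 = 0.163934: log2(p) = -2.608809, -p*log2(p) = 0.427674
  p = 19/61 = 0.311475: log2(p) = -1.682810, -p*log2(p) = 0.524154
  p = 1/61 = 0.016393: log2(p) = -5.930737, -p*log2(p) = 0.097225
  p = 13/61 = 0.213115: log2(p) = -2.230298, -p*log2(p) = 0.475309
  p = 8/61 = 0.131148: log2(p) = -2.930737, -p*log2(p) = 0.384359
  p = 10/61 = 0.163934: log2(p) = -2.608809, -p*log2(p) = 0.427674
H = 0.427674 + 0.524154 + 0.097225 + 0.475309 + 0.384359 + 0.427674 = 2.336395

H = 2.3364 bits/symbol


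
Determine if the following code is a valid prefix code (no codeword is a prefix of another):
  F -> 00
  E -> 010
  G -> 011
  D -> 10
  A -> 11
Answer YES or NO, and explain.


Checking each pair (does one codeword prefix another?):
  F='00' vs E='010': no prefix
  F='00' vs G='011': no prefix
  F='00' vs D='10': no prefix
  F='00' vs A='11': no prefix
  E='010' vs F='00': no prefix
  E='010' vs G='011': no prefix
  E='010' vs D='10': no prefix
  E='010' vs A='11': no prefix
  G='011' vs F='00': no prefix
  G='011' vs E='010': no prefix
  G='011' vs D='10': no prefix
  G='011' vs A='11': no prefix
  D='10' vs F='00': no prefix
  D='10' vs E='010': no prefix
  D='10' vs G='011': no prefix
  D='10' vs A='11': no prefix
  A='11' vs F='00': no prefix
  A='11' vs E='010': no prefix
  A='11' vs G='011': no prefix
  A='11' vs D='10': no prefix
No violation found over all pairs.

YES -- this is a valid prefix code. No codeword is a prefix of any other codeword.


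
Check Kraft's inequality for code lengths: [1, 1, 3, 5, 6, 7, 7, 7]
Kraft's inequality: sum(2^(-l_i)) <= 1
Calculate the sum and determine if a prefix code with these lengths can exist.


Sum = 2^(-1) + 2^(-1) + 2^(-3) + 2^(-5) + 2^(-6) + 2^(-7) + 2^(-7) + 2^(-7)
    = 0.5 + 0.5 + 0.125 + 0.03125 + 0.015625 + 0.0078125 + 0.0078125 + 0.0078125
    = 153/128 = 1.1953125
Since 1.1953125 > 1, Kraft's inequality is NOT satisfied.
A prefix code with these lengths CANNOT exist.

Kraft sum = 1.1953125. Not satisfied.


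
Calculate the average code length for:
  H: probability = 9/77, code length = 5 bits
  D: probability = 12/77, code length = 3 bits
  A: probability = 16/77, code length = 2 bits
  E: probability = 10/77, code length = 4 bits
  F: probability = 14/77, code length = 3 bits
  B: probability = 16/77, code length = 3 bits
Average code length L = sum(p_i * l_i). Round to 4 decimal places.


Weighted contributions p_i * l_i:
  H: (9/77) * 5 = 45/77
  D: (12/77) * 3 = 36/77
  A: (16/77) * 2 = 32/77
  E: (10/77) * 4 = 40/77
  F: (14/77) * 3 = 42/77
  B: (16/77) * 3 = 48/77
Sum = (45 + 36 + 32 + 40 + 42 + 48)/77 = 243/77

L = 243/77 = 3.1558 bits/symbol


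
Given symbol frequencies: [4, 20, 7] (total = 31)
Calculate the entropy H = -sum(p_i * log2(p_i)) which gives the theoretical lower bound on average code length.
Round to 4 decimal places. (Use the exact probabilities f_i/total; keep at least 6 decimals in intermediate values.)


Per-symbol terms -p_i * log2(p_i) with p_i = f_i/31:
  p = 4/31 = 0.129032: log2(p) = -2.954196, -p*log2(p) = 0.381187
  p = 20/31 = 0.645161: log2(p) = -0.632268, -p*log2(p) = 0.407915
  p = 7/31 = 0.225806: log2(p) = -2.146841, -p*log2(p) = 0.484771
H = 0.381187 + 0.407915 + 0.484771 = 1.273873

H = 1.2739 bits/symbol


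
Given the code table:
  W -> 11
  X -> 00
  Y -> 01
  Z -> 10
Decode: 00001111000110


Decoding:
00 -> X
00 -> X
11 -> W
11 -> W
00 -> X
01 -> Y
10 -> Z


Result: XXWWXYZ


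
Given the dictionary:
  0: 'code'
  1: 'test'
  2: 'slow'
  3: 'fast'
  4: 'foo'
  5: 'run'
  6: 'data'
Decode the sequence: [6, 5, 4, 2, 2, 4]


Look up each index in the dictionary:
  6 -> 'data'
  5 -> 'run'
  4 -> 'foo'
  2 -> 'slow'
  2 -> 'slow'
  4 -> 'foo'

Decoded: "data run foo slow slow foo"


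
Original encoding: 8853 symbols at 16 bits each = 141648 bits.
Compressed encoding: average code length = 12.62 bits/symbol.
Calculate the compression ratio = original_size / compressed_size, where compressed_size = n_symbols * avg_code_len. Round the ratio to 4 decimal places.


original_size = n_symbols * orig_bits = 8853 * 16 = 141648 bits
compressed_size = n_symbols * avg_code_len = 8853 * 12.62 = 111724.86 bits
ratio = original_size / compressed_size = 141648 / 111724.86 = 1.2678

Compression ratio = 1.2678


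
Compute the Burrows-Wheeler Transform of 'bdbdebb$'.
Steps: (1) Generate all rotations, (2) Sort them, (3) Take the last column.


Rotations (sorted):
  0: $bdbdebb -> last char: b
  1: b$bdbdeb -> last char: b
  2: bb$bdbde -> last char: e
  3: bdbdebb$ -> last char: $
  4: bdebb$bd -> last char: d
  5: dbdebb$b -> last char: b
  6: debb$bdb -> last char: b
  7: ebb$bdbd -> last char: d


BWT = bbe$dbbd


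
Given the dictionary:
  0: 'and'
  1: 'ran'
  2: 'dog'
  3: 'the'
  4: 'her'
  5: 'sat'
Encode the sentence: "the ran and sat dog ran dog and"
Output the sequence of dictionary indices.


Look up each word in the dictionary:
  'the' -> 3
  'ran' -> 1
  'and' -> 0
  'sat' -> 5
  'dog' -> 2
  'ran' -> 1
  'dog' -> 2
  'and' -> 0

Encoded: [3, 1, 0, 5, 2, 1, 2, 0]


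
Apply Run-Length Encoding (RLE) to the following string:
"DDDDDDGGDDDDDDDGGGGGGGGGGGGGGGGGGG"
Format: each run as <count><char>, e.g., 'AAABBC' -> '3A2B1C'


Scanning runs left to right:
  i=0: run of 'D' x 6 -> '6D'
  i=6: run of 'G' x 2 -> '2G'
  i=8: run of 'D' x 7 -> '7D'
  i=15: run of 'G' x 19 -> '19G'

RLE = 6D2G7D19G


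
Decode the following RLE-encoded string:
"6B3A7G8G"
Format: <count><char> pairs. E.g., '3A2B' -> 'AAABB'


Expanding each <count><char> pair:
  6B -> 'BBBBBB'
  3A -> 'AAA'
  7G -> 'GGGGGGG'
  8G -> 'GGGGGGGG'

Decoded = BBBBBBAAAGGGGGGGGGGGGGGG


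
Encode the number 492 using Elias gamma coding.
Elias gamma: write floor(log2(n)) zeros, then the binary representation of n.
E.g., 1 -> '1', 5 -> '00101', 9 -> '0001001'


num_bits = floor(log2(492)) + 1 = 9
leading_zeros = num_bits - 1 = 8
binary(492) = 111101100

Elias gamma(492) = '00000000' + '111101100' = 00000000111101100 (17 bits)


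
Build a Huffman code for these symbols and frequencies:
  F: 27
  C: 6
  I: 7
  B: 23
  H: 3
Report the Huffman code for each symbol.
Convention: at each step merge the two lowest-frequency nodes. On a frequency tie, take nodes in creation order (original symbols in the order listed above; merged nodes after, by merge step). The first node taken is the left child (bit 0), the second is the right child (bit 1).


Huffman tree construction:
Step 1: Merge H(3) + C(6) = 9
Step 2: Merge I(7) + (H+C)(9) = 16
Step 3: Merge (I+(H+C))(16) + B(23) = 39
Step 4: Merge F(27) + ((I+(H+C))+B)(39) = 66
Read each symbol's code off the tree from the root (left child = 0, right child = 1).

Codes:
  F: 0 (length 1)
  C: 1011 (length 4)
  I: 100 (length 3)
  B: 11 (length 2)
  H: 1010 (length 4)
Average code length: 130/66 = 1.9697 bits/symbol


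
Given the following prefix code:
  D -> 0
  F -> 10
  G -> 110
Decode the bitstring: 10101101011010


Decoding step by step:
Bits 10 -> F
Bits 10 -> F
Bits 110 -> G
Bits 10 -> F
Bits 110 -> G
Bits 10 -> F


Decoded message: FFGFGF


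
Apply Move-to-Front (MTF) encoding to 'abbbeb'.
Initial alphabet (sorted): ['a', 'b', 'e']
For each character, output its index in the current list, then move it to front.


MTF encoding:
'a': index 0 in ['a', 'b', 'e'] -> ['a', 'b', 'e']
'b': index 1 in ['a', 'b', 'e'] -> ['b', 'a', 'e']
'b': index 0 in ['b', 'a', 'e'] -> ['b', 'a', 'e']
'b': index 0 in ['b', 'a', 'e'] -> ['b', 'a', 'e']
'e': index 2 in ['b', 'a', 'e'] -> ['e', 'b', 'a']
'b': index 1 in ['e', 'b', 'a'] -> ['b', 'e', 'a']


Output: [0, 1, 0, 0, 2, 1]


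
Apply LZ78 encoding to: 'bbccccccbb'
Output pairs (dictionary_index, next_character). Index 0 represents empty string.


LZ78 encoding steps:
Dictionary: {0: ''}
Step 1: w='' (idx 0), next='b' -> output (0, 'b'), add 'b' as idx 1
Step 2: w='b' (idx 1), next='c' -> output (1, 'c'), add 'bc' as idx 2
Step 3: w='' (idx 0), next='c' -> output (0, 'c'), add 'c' as idx 3
Step 4: w='c' (idx 3), next='c' -> output (3, 'c'), add 'cc' as idx 4
Step 5: w='cc' (idx 4), next='b' -> output (4, 'b'), add 'ccb' as idx 5
Step 6: w='b' (idx 1), end of input -> output (1, '')


Encoded: [(0, 'b'), (1, 'c'), (0, 'c'), (3, 'c'), (4, 'b'), (1, '')]


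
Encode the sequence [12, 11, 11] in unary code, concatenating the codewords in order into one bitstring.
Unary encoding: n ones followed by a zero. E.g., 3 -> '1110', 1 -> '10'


Encode each number as n ones followed by a terminating 0:
  12 -> 1111111111110 (13 bits)
  11 -> 111111111110 (12 bits)
  11 -> 111111111110 (12 bits)
Total length = 13 + 12 + 12 = 37 bits.

Unary([12, 11, 11]) = 1111111111110111111111110111111111110 (37 bits)


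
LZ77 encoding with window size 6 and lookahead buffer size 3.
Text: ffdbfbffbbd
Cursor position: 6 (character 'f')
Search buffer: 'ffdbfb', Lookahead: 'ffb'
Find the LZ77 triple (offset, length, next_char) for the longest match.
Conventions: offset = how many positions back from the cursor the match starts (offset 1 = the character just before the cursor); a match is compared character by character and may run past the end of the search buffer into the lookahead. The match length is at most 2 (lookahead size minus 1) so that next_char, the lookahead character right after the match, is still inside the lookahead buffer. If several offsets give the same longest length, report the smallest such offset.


Try each offset into the search buffer:
  offset=1 (pos 5, char 'b'): match length 0
  offset=2 (pos 4, char 'f'): match length 1
  offset=3 (pos 3, char 'b'): match length 0
  offset=4 (pos 2, char 'd'): match length 0
  offset=5 (pos 1, char 'f'): match length 1
  offset=6 (pos 0, char 'f'): match length 2
Longest match has length 2 at offset 6.
next_char = character at position 6 + 2 = 8 -> 'b'

Best match: offset=6, length=2 (matching 'ff' starting at position 0)
LZ77 triple: (6, 2, 'b')


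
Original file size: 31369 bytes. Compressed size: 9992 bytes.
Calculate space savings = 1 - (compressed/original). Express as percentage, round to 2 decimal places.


ratio = compressed/original = 9992/31369 = 0.318531
savings = 1 - ratio = 1 - 0.318531 = 0.681469
as a percentage: 0.681469 * 100 = 68.15%

Space savings = 1 - 9992/31369 = 68.15%


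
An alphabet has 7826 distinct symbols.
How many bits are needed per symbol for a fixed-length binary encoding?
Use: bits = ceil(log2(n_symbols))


log2(7826) = 12.9341
Bracket: 2^12 = 4096 < 7826 <= 2^13 = 8192
So ceil(log2(7826)) = 13

bits = ceil(log2(7826)) = ceil(12.9341) = 13 bits


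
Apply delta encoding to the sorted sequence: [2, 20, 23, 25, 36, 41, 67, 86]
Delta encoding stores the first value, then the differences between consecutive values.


First value: 2
Deltas:
  20 - 2 = 18
  23 - 20 = 3
  25 - 23 = 2
  36 - 25 = 11
  41 - 36 = 5
  67 - 41 = 26
  86 - 67 = 19


Delta encoded: [2, 18, 3, 2, 11, 5, 26, 19]


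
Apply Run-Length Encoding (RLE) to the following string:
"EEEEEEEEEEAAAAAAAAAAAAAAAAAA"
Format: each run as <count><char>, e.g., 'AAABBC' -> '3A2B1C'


Scanning runs left to right:
  i=0: run of 'E' x 10 -> '10E'
  i=10: run of 'A' x 18 -> '18A'

RLE = 10E18A


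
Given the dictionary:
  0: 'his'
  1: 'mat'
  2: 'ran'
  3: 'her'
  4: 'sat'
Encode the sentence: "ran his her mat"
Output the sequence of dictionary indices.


Look up each word in the dictionary:
  'ran' -> 2
  'his' -> 0
  'her' -> 3
  'mat' -> 1

Encoded: [2, 0, 3, 1]


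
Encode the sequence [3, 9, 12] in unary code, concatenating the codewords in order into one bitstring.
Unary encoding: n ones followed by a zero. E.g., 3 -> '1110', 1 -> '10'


Encode each number as n ones followed by a terminating 0:
  3 -> 1110 (4 bits)
  9 -> 1111111110 (10 bits)
  12 -> 1111111111110 (13 bits)
Total length = 4 + 10 + 13 = 27 bits.

Unary([3, 9, 12]) = 111011111111101111111111110 (27 bits)


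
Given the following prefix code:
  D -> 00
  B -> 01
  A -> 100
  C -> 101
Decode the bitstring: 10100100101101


Decoding step by step:
Bits 101 -> C
Bits 00 -> D
Bits 100 -> A
Bits 101 -> C
Bits 101 -> C


Decoded message: CDACC


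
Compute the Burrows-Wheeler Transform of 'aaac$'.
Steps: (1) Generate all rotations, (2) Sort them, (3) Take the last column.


Rotations (sorted):
  0: $aaac -> last char: c
  1: aaac$ -> last char: $
  2: aac$a -> last char: a
  3: ac$aa -> last char: a
  4: c$aaa -> last char: a


BWT = c$aaa


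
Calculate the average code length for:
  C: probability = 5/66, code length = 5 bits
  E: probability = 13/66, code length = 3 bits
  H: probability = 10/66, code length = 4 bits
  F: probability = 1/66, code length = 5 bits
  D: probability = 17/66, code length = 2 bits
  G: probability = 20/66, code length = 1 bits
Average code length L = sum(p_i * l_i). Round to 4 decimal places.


Weighted contributions p_i * l_i:
  C: (5/66) * 5 = 25/66
  E: (13/66) * 3 = 39/66
  H: (10/66) * 4 = 40/66
  F: (1/66) * 5 = 5/66
  D: (17/66) * 2 = 34/66
  G: (20/66) * 1 = 20/66
Sum = (25 + 39 + 40 + 5 + 34 + 20)/66 = 163/66

L = 163/66 = 2.4697 bits/symbol


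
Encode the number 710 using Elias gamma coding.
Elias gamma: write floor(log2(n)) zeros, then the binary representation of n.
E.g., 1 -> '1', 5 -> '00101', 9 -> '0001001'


num_bits = floor(log2(710)) + 1 = 10
leading_zeros = num_bits - 1 = 9
binary(710) = 1011000110

Elias gamma(710) = '000000000' + '1011000110' = 0000000001011000110 (19 bits)


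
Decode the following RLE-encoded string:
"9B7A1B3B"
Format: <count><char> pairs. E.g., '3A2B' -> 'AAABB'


Expanding each <count><char> pair:
  9B -> 'BBBBBBBBB'
  7A -> 'AAAAAAA'
  1B -> 'B'
  3B -> 'BBB'

Decoded = BBBBBBBBBAAAAAAABBBB


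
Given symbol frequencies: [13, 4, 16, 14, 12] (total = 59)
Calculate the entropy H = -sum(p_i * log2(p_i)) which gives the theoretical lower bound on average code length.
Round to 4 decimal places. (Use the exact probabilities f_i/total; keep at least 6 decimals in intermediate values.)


Per-symbol terms -p_i * log2(p_i) with p_i = f_i/59:
  p = 13/59 = 0.220339: log2(p) = -2.182203, -p*log2(p) = 0.480824
  p = 4/59 = 0.067797: log2(p) = -3.882643, -p*log2(p) = 0.263230
  p = 16/59 = 0.271186: log2(p) = -1.882643, -p*log2(p) = 0.510547
  p = 14/59 = 0.237288: log2(p) = -2.075288, -p*log2(p) = 0.492441
  p = 12/59 = 0.203390: log2(p) = -2.297681, -p*log2(p) = 0.467325
H = 0.480824 + 0.263230 + 0.510547 + 0.492441 + 0.467325 = 2.214367

H = 2.2144 bits/symbol


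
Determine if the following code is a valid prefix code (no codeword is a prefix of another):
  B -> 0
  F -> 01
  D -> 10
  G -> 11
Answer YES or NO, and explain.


Checking each pair (does one codeword prefix another?):
  B='0' vs F='01': prefix -- VIOLATION

NO -- this is NOT a valid prefix code. B (0) is a prefix of F (01).


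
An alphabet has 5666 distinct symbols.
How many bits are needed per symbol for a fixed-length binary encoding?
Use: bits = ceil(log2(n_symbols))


log2(5666) = 12.4681
Bracket: 2^12 = 4096 < 5666 <= 2^13 = 8192
So ceil(log2(5666)) = 13

bits = ceil(log2(5666)) = ceil(12.4681) = 13 bits


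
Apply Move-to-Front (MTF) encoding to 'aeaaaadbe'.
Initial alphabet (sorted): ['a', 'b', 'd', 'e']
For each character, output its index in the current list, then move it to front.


MTF encoding:
'a': index 0 in ['a', 'b', 'd', 'e'] -> ['a', 'b', 'd', 'e']
'e': index 3 in ['a', 'b', 'd', 'e'] -> ['e', 'a', 'b', 'd']
'a': index 1 in ['e', 'a', 'b', 'd'] -> ['a', 'e', 'b', 'd']
'a': index 0 in ['a', 'e', 'b', 'd'] -> ['a', 'e', 'b', 'd']
'a': index 0 in ['a', 'e', 'b', 'd'] -> ['a', 'e', 'b', 'd']
'a': index 0 in ['a', 'e', 'b', 'd'] -> ['a', 'e', 'b', 'd']
'd': index 3 in ['a', 'e', 'b', 'd'] -> ['d', 'a', 'e', 'b']
'b': index 3 in ['d', 'a', 'e', 'b'] -> ['b', 'd', 'a', 'e']
'e': index 3 in ['b', 'd', 'a', 'e'] -> ['e', 'b', 'd', 'a']


Output: [0, 3, 1, 0, 0, 0, 3, 3, 3]


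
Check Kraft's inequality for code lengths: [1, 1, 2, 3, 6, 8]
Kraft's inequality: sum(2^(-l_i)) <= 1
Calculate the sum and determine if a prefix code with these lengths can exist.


Sum = 2^(-1) + 2^(-1) + 2^(-2) + 2^(-3) + 2^(-6) + 2^(-8)
    = 0.5 + 0.5 + 0.25 + 0.125 + 0.015625 + 0.00390625
    = 357/256 = 1.39453125
Since 1.39453125 > 1, Kraft's inequality is NOT satisfied.
A prefix code with these lengths CANNOT exist.

Kraft sum = 1.39453125. Not satisfied.


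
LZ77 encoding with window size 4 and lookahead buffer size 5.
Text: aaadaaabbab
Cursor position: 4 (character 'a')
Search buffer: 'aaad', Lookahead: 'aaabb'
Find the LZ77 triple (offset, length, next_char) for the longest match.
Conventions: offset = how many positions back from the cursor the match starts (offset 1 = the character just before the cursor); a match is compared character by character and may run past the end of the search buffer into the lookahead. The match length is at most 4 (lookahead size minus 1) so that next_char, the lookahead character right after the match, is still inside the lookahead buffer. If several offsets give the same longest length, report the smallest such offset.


Try each offset into the search buffer:
  offset=1 (pos 3, char 'd'): match length 0
  offset=2 (pos 2, char 'a'): match length 1
  offset=3 (pos 1, char 'a'): match length 2
  offset=4 (pos 0, char 'a'): match length 3
Longest match has length 3 at offset 4.
next_char = character at position 4 + 3 = 7 -> 'b'

Best match: offset=4, length=3 (matching 'aaa' starting at position 0)
LZ77 triple: (4, 3, 'b')


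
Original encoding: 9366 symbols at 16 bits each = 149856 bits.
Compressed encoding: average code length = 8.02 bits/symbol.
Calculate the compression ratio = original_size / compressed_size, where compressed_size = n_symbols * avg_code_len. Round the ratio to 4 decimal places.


original_size = n_symbols * orig_bits = 9366 * 16 = 149856 bits
compressed_size = n_symbols * avg_code_len = 9366 * 8.02 = 75115.32 bits
ratio = original_size / compressed_size = 149856 / 75115.32 = 1.995

Compression ratio = 1.995


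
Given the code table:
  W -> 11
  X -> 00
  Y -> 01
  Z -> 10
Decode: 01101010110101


Decoding:
01 -> Y
10 -> Z
10 -> Z
10 -> Z
11 -> W
01 -> Y
01 -> Y


Result: YZZZWYY


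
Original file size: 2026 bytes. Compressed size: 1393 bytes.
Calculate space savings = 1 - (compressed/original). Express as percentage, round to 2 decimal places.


ratio = compressed/original = 1393/2026 = 0.687562
savings = 1 - ratio = 1 - 0.687562 = 0.312438
as a percentage: 0.312438 * 100 = 31.24%

Space savings = 1 - 1393/2026 = 31.24%


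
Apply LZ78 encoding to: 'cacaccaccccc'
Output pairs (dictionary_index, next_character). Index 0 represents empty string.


LZ78 encoding steps:
Dictionary: {0: ''}
Step 1: w='' (idx 0), next='c' -> output (0, 'c'), add 'c' as idx 1
Step 2: w='' (idx 0), next='a' -> output (0, 'a'), add 'a' as idx 2
Step 3: w='c' (idx 1), next='a' -> output (1, 'a'), add 'ca' as idx 3
Step 4: w='c' (idx 1), next='c' -> output (1, 'c'), add 'cc' as idx 4
Step 5: w='a' (idx 2), next='c' -> output (2, 'c'), add 'ac' as idx 5
Step 6: w='cc' (idx 4), next='c' -> output (4, 'c'), add 'ccc' as idx 6
Step 7: w='c' (idx 1), end of input -> output (1, '')


Encoded: [(0, 'c'), (0, 'a'), (1, 'a'), (1, 'c'), (2, 'c'), (4, 'c'), (1, '')]


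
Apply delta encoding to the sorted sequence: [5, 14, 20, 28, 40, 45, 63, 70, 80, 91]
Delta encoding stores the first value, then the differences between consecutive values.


First value: 5
Deltas:
  14 - 5 = 9
  20 - 14 = 6
  28 - 20 = 8
  40 - 28 = 12
  45 - 40 = 5
  63 - 45 = 18
  70 - 63 = 7
  80 - 70 = 10
  91 - 80 = 11


Delta encoded: [5, 9, 6, 8, 12, 5, 18, 7, 10, 11]


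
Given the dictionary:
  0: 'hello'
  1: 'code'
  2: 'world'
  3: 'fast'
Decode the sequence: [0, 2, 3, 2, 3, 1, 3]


Look up each index in the dictionary:
  0 -> 'hello'
  2 -> 'world'
  3 -> 'fast'
  2 -> 'world'
  3 -> 'fast'
  1 -> 'code'
  3 -> 'fast'

Decoded: "hello world fast world fast code fast"


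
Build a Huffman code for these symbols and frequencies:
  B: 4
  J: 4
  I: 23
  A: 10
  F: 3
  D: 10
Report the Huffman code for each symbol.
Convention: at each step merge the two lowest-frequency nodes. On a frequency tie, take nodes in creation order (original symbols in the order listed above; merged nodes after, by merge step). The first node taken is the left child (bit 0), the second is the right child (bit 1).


Huffman tree construction:
Step 1: Merge F(3) + B(4) = 7
Step 2: Merge J(4) + (F+B)(7) = 11
Step 3: Merge A(10) + D(10) = 20
Step 4: Merge (J+(F+B))(11) + (A+D)(20) = 31
Step 5: Merge I(23) + ((J+(F+B))+(A+D))(31) = 54
Read each symbol's code off the tree from the root (left child = 0, right child = 1).

Codes:
  B: 1011 (length 4)
  J: 100 (length 3)
  I: 0 (length 1)
  A: 110 (length 3)
  F: 1010 (length 4)
  D: 111 (length 3)
Average code length: 123/54 = 2.2778 bits/symbol
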